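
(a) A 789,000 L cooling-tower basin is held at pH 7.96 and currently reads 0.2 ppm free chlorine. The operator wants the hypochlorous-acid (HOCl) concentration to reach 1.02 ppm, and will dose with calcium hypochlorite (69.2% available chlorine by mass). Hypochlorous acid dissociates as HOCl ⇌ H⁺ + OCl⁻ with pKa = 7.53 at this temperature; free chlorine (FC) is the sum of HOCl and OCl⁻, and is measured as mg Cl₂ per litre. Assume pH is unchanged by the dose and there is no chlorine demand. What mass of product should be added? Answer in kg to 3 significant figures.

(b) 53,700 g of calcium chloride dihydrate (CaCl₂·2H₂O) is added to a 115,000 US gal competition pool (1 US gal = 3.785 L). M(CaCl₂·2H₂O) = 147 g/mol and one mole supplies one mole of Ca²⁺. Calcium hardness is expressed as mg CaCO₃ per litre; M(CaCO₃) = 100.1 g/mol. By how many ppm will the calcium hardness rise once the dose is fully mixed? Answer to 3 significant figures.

(a) [OCl⁻]/[HOCl] = 10^(pH − pKa) = 10^(7.96 − 7.53) = 2.692; fraction as HOCl = 1/(1 + 2.692) = 0.2709.
(a) Free chlorine required for 1.02 ppm HOCl: 1.02 / 0.2709 = 3.765 ppm.
(a) FC to add: 3.765 − 0.2 = 3.565 mg/L as Cl₂.
(a) Cl₂ equivalent: 3.565 mg/L × 789,000 L = 2813 g.
(a) Product at 69.2% available Cl: 2813 / 0.692 = 4065 g.

(b) Volume: 115,000 US gal × 3.785 L/gal = 435,275 L.
(b) Moles of Ca²⁺: 53,700 g ÷ 147 g/mol = 365.3 mol.
(b) As CaCO₃: 365.3 mol × 100.1 g/mol = 36,570 g.
(b) Rise: 36,570 g / 435,275 L × 1000 = 84.01 mg/L.

(a) 4.07 kg; (b) 84.0 ppm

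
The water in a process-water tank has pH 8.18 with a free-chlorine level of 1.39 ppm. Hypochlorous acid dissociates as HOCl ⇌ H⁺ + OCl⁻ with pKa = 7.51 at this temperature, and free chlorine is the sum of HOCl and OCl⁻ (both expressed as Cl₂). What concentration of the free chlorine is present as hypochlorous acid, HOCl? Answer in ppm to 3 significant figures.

0.245 ppm

[OCl⁻]/[HOCl] = 10^(pH − pKa) = 10^(8.18 − 7.51) = 10^0.67 = 4.677.
Fraction as HOCl = 1 / (1 + 4.677) = 0.1761.
HOCl = 0.1761 × 1.39 ppm = 0.2448 ppm.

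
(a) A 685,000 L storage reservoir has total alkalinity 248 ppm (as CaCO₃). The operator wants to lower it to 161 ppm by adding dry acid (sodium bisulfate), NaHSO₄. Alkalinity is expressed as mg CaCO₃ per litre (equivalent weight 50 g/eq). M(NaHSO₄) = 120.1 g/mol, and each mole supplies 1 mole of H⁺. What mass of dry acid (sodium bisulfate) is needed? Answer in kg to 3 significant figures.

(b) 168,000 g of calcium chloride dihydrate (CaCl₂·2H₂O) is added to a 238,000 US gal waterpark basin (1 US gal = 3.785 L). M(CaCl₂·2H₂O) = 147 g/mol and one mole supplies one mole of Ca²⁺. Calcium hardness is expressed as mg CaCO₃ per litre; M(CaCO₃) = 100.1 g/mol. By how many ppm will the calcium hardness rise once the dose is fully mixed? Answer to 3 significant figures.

(a) 143 kg; (b) 127 ppm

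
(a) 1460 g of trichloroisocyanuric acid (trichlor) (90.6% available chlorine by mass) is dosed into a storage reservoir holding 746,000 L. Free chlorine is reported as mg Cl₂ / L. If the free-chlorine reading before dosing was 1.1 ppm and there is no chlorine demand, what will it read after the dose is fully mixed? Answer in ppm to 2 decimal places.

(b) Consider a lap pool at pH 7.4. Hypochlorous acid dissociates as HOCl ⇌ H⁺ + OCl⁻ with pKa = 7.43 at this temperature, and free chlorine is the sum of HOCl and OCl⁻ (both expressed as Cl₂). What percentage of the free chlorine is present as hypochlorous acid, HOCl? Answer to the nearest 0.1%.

(a) Available chlorine delivered: 1460 g × 0.906 = 1323 g as Cl₂.
(a) Concentration rise: 1323 g / 746,000 L = 1.773 mg/L = 1.77 ppm.
(a) Final FC: 1.1 + 1.77 = 2.87 ppm.

(b) [OCl⁻]/[HOCl] = 10^(pH − pKa) = 10^(7.4 − 7.43) = 10^-0.03 = 0.9333.
(b) Fraction as HOCl = 1 / (1 + 0.9333) = 0.5173.

(a) 2.87 ppm; (b) 51.7%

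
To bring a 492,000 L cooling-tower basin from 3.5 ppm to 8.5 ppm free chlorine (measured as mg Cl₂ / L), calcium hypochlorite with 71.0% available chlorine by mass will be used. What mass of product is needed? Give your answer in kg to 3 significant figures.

Chlorine deficit: 8.5 − 3.5 = 5 ppm = 5 mg/L as Cl₂.
Cl₂ equivalent needed: 5 mg/L × 492,000 L = 2,460,000 mg = 2460 g.
Product at 71.0% available chlorine: 2460 / 0.71 = 3465 g.

3.46 kg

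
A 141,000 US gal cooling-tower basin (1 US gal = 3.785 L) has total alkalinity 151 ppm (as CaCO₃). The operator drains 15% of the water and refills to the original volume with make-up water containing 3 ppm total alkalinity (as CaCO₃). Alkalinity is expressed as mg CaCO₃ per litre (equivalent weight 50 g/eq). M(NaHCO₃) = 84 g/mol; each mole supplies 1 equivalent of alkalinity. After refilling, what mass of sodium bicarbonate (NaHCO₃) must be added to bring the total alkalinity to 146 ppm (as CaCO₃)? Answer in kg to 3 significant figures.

Volume: 141,000 US gal × 3.785 L/gal = 533,685 L.
After draining 15% and refilling: 151 × 0.85 + 3 × 0.15 = 128.8 ppm.
Deficit to target: 146 − 128.8 = 17.2 mg/L.
As CaCO₃: 17.2 mg/L × 533,685 L = 9179 g; ÷ 50 g/eq ÷ 1 = 183.6 mol NaHCO₃.
Mass: 183.6 × 84 = 15,420 g.

15.4 kg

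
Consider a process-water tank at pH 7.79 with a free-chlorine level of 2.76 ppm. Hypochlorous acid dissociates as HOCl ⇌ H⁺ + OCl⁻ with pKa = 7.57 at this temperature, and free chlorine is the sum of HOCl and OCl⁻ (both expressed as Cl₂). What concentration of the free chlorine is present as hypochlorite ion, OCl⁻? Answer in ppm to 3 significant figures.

[OCl⁻]/[HOCl] = 10^(pH − pKa) = 10^(7.79 − 7.57) = 10^0.22 = 1.66.
Fraction as HOCl = 1 / (1 + 1.66) = 0.376.
OCl⁻ = (1 − 0.376) × 2.76 ppm = 1.722 ppm.

1.72 ppm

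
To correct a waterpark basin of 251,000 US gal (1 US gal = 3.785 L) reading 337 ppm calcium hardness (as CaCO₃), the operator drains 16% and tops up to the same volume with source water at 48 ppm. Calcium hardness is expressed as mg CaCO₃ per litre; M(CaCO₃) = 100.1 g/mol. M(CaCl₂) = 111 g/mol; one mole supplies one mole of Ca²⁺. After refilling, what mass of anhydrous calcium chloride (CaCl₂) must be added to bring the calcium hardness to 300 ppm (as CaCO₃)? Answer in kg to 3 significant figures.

9.73 kg

Volume: 251,000 US gal × 3.785 L/gal = 950,035 L.
After draining 16% and refilling: 337 × 0.84 + 48 × 0.16 = 290.76 ppm.
Deficit to target: 300 − 290.76 = 9.24 mg/L.
As CaCO₃: 9.24 mg/L × 950,035 L = 8778 g; ÷ 100.1 = 87.7 mol Ca²⁺.
Mass: 87.7 × 111 = 9734 g.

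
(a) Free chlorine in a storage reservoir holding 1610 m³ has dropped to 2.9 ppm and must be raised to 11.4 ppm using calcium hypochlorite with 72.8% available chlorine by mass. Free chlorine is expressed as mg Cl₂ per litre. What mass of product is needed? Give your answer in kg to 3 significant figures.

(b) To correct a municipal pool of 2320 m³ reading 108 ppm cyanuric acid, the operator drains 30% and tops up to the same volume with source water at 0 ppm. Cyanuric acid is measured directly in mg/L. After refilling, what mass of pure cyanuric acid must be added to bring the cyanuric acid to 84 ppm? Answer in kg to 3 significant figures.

(a) Volume: 1610 m³ = 1,610,000 L.
(a) Chlorine deficit: 11.4 − 2.9 = 8.5 ppm = 8.5 mg/L as Cl₂.
(a) Cl₂ equivalent needed: 8.5 mg/L × 1,610,000 L = 13,680,000 mg = 13,680 g.
(a) Product at 72.8% available chlorine: 13,680 / 0.728 = 18,800 g.

(b) Volume: 2320 m³ = 2,320,000 L.
(b) After draining 30% and refilling: 108 × 0.70 + 0 × 0.30 = 75.6 ppm.
(b) Deficit to target: 84 − 75.6 = 8.4 mg/L.
(b) Mass: 8.4 mg/L × 2,320,000 L = 19,490 g cyanuric acid.

(a) 18.8 kg; (b) 19.5 kg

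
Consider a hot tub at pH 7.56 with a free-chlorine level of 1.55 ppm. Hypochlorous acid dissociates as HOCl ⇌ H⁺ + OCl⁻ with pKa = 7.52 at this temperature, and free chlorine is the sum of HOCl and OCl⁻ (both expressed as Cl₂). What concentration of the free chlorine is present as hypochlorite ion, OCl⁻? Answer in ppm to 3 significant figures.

0.811 ppm

[OCl⁻]/[HOCl] = 10^(pH − pKa) = 10^(7.56 − 7.52) = 10^0.04 = 1.096.
Fraction as HOCl = 1 / (1 + 1.096) = 0.477.
OCl⁻ = (1 − 0.477) × 1.55 ppm = 0.8107 ppm.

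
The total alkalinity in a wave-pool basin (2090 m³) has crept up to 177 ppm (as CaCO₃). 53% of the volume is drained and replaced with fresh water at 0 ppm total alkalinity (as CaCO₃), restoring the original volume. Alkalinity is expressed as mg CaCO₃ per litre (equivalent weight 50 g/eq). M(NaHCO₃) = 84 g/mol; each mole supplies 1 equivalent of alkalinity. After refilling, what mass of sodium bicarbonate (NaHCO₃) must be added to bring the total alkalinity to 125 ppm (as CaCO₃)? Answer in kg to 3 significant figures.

147 kg

Volume: 2090 m³ = 2,090,000 L.
After draining 53% and refilling: 177 × 0.47 + 0 × 0.53 = 83.19 ppm.
Deficit to target: 125 − 83.19 = 41.81 mg/L.
As CaCO₃: 41.81 mg/L × 2,090,000 L = 87,380 g; ÷ 50 g/eq ÷ 1 = 1748 mol NaHCO₃.
Mass: 1748 × 84 = 146,800 g.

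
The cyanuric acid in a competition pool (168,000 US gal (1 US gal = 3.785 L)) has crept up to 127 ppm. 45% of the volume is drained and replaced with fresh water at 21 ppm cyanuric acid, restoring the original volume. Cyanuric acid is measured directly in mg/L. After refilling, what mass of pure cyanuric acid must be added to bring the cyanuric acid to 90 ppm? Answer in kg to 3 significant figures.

Volume: 168,000 US gal × 3.785 L/gal = 635,880 L.
After draining 45% and refilling: 127 × 0.55 + 21 × 0.45 = 79.3 ppm.
Deficit to target: 90 − 79.3 = 10.7 mg/L.
Mass: 10.7 mg/L × 635,880 L = 6804 g cyanuric acid.

6.80 kg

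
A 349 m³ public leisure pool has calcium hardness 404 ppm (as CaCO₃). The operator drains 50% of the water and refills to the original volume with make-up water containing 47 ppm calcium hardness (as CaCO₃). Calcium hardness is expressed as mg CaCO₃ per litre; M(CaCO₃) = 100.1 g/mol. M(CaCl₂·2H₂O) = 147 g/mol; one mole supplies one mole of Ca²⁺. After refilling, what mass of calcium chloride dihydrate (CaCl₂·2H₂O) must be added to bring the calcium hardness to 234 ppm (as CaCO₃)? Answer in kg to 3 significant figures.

4.36 kg

Volume: 349 m³ = 349,000 L.
After draining 50% and refilling: 404 × 0.50 + 47 × 0.50 = 225.5 ppm.
Deficit to target: 234 − 225.5 = 8.5 mg/L.
As CaCO₃: 8.5 mg/L × 349,000 L = 2966 g; ÷ 100.1 = 29.64 mol Ca²⁺.
Mass: 29.64 × 147 = 4356 g.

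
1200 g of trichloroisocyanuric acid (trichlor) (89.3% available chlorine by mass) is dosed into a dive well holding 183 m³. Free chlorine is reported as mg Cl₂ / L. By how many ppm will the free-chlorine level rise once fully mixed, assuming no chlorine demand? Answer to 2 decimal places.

5.86 ppm

Volume: 183 m³ = 183,000 L.
Available chlorine delivered: 1200 g × 0.893 = 1072 g as Cl₂.
Concentration rise: 1072 g / 183,000 L = 5.856 mg/L = 5.86 ppm.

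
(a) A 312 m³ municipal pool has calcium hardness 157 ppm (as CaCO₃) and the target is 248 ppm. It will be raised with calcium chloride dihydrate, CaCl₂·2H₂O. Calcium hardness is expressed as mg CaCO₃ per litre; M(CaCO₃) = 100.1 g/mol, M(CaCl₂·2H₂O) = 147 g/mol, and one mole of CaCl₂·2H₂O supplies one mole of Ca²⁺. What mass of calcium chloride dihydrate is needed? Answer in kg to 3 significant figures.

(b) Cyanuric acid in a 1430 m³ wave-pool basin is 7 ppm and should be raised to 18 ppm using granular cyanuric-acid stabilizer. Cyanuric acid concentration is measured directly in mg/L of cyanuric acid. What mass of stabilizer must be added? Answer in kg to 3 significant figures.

(a) Volume: 312 m³ = 312,000 L.
(a) Hardness to add: (248 − 157) = 91 mg/L as CaCO₃ × 312,000 L = 28,390 g as CaCO₃.
(a) Moles of Ca²⁺ (1 mol Ca²⁺ ≡ 1 mol CaCO₃): 28,390 / 100.1 g/mol = 283.6 mol.
(a) Mass of CaCl₂·2H₂O: 283.6 × 147 = 41,690 g.

(b) Volume: 1430 m³ = 1,430,000 L.
(b) CYA to add: (18 − 7) = 11 mg/L × 1,430,000 L = 15,730 g cyanuric acid.

(a) 41.7 kg; (b) 15.7 kg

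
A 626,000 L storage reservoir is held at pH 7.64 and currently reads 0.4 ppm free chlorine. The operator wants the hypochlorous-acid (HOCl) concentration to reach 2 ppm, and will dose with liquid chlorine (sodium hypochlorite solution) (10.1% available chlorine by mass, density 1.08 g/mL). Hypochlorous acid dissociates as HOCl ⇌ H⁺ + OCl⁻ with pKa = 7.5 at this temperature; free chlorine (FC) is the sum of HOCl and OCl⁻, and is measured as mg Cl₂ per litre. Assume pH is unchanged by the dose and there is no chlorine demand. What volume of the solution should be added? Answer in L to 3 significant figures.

[OCl⁻]/[HOCl] = 10^(pH − pKa) = 10^(7.64 − 7.5) = 1.38; fraction as HOCl = 1/(1 + 1.38) = 0.4201.
Free chlorine required for 2 ppm HOCl: 2 / 0.4201 = 4.761 ppm.
FC to add: 4.761 − 0.4 = 4.361 mg/L as Cl₂.
Cl₂ equivalent: 4.361 mg/L × 626,000 L = 2730 g.
Product at 10.1% available Cl: 2730 / 0.101 = 27,030 g.
Volume: 27,030 g ÷ 1.08 g/mL = 25,030 mL.

25.0 L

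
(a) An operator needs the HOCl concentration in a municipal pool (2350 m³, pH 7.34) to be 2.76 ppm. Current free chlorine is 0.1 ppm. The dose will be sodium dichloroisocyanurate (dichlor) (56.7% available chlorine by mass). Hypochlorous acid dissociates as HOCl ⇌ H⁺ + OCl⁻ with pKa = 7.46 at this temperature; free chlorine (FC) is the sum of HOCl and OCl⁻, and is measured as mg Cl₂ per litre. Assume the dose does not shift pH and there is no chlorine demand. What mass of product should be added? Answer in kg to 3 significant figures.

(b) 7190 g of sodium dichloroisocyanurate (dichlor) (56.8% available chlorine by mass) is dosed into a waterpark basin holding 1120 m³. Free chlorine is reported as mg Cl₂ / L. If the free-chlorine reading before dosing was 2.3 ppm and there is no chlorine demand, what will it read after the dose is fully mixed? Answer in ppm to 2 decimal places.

(a) Volume: 2350 m³ = 2,350,000 L.
(a) [OCl⁻]/[HOCl] = 10^(pH − pKa) = 10^(7.34 − 7.46) = 0.7586; fraction as HOCl = 1/(1 + 0.7586) = 0.5686.
(a) Free chlorine required for 2.76 ppm HOCl: 2.76 / 0.5686 = 4.854 ppm.
(a) FC to add: 4.854 − 0.1 = 4.754 mg/L as Cl₂.
(a) Cl₂ equivalent: 4.754 mg/L × 2,350,000 L = 11,170 g.
(a) Product at 56.7% available Cl: 11,170 / 0.567 = 19,700 g.

(b) Volume: 1120 m³ = 1,120,000 L.
(b) Available chlorine delivered: 7190 g × 0.568 = 4084 g as Cl₂.
(b) Concentration rise: 4084 g / 1,120,000 L = 3.646 mg/L = 3.65 ppm.
(b) Final FC: 2.3 + 3.65 = 5.95 ppm.

(a) 19.7 kg; (b) 5.95 ppm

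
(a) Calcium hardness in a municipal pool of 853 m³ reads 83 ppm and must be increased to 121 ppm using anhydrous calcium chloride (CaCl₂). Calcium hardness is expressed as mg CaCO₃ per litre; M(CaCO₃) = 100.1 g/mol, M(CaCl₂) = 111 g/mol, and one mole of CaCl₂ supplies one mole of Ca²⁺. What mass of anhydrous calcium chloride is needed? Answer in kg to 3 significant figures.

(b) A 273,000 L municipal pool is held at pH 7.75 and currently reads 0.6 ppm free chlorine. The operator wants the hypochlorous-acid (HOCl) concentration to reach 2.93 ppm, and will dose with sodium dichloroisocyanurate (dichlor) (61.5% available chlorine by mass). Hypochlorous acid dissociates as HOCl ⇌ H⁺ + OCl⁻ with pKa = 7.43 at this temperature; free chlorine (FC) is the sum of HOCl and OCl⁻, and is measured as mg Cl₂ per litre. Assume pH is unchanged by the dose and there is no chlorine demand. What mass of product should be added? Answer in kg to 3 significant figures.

(a) 35.9 kg; (b) 3.75 kg

(a) Volume: 853 m³ = 853,000 L.
(a) Hardness to add: (121 − 83) = 38 mg/L as CaCO₃ × 853,000 L = 32,410 g as CaCO₃.
(a) Moles of Ca²⁺ (1 mol Ca²⁺ ≡ 1 mol CaCO₃): 32,410 / 100.1 g/mol = 323.8 mol.
(a) Mass of CaCl₂: 323.8 × 111 = 35,940 g.

(b) [OCl⁻]/[HOCl] = 10^(pH − pKa) = 10^(7.75 − 7.43) = 2.089; fraction as HOCl = 1/(1 + 2.089) = 0.3237.
(b) Free chlorine required for 2.93 ppm HOCl: 2.93 / 0.3237 = 9.052 ppm.
(b) FC to add: 9.052 − 0.6 = 8.452 mg/L as Cl₂.
(b) Cl₂ equivalent: 8.452 mg/L × 273,000 L = 2307 g.
(b) Product at 61.5% available Cl: 2307 / 0.615 = 3752 g.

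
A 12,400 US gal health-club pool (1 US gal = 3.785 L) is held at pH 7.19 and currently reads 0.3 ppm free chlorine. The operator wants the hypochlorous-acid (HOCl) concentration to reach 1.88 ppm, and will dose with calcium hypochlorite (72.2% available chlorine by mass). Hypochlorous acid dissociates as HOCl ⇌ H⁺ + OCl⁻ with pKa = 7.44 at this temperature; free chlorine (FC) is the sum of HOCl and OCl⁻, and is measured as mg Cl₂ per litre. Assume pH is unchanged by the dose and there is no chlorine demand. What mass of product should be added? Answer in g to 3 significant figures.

171 g

Volume: 12,400 US gal × 3.785 L/gal = 46,934 L.
[OCl⁻]/[HOCl] = 10^(pH − pKa) = 10^(7.19 − 7.44) = 0.5623; fraction as HOCl = 1/(1 + 0.5623) = 0.6401.
Free chlorine required for 1.88 ppm HOCl: 1.88 / 0.6401 = 2.937 ppm.
FC to add: 2.937 − 0.3 = 2.637 mg/L as Cl₂.
Cl₂ equivalent: 2.637 mg/L × 46,934 L = 123.8 g.
Product at 72.2% available Cl: 123.8 / 0.722 = 171.4 g.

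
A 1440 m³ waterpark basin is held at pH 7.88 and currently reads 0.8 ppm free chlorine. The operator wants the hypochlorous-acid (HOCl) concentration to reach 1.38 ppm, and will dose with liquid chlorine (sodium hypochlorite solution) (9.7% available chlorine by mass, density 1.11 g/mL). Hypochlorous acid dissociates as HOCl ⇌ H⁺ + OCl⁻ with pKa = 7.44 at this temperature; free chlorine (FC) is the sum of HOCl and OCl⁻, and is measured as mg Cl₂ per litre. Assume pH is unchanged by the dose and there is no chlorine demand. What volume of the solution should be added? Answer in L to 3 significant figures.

58.6 L

Volume: 1440 m³ = 1,440,000 L.
[OCl⁻]/[HOCl] = 10^(pH − pKa) = 10^(7.88 − 7.44) = 2.754; fraction as HOCl = 1/(1 + 2.754) = 0.2664.
Free chlorine required for 1.38 ppm HOCl: 1.38 / 0.2664 = 5.181 ppm.
FC to add: 5.181 − 0.8 = 4.381 mg/L as Cl₂.
Cl₂ equivalent: 4.381 mg/L × 1,440,000 L = 6308 g.
Product at 9.7% available Cl: 6308 / 0.097 = 65,040 g.
Volume: 65,040 g ÷ 1.11 g/mL = 58,590 mL.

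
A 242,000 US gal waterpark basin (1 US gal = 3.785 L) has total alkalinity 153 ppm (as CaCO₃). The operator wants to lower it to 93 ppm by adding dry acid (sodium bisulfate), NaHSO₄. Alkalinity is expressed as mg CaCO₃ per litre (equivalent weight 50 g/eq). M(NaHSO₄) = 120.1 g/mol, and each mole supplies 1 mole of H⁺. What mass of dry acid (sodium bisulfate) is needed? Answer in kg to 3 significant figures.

Volume: 242,000 US gal × 3.785 L/gal = 915,970 L.
Alkalinity to neutralize: (153 − 93) = 60 mg/L as CaCO₃ × 915,970 L = 54,960 g as CaCO₃.
Equivalents of H⁺ required: 54,960 ÷ 50 g/eq = 1099 eq = 1099 mol NaHSO₄.
Mass of NaHSO₄: 1099 × 120.1 = 132,000 g.

132 kg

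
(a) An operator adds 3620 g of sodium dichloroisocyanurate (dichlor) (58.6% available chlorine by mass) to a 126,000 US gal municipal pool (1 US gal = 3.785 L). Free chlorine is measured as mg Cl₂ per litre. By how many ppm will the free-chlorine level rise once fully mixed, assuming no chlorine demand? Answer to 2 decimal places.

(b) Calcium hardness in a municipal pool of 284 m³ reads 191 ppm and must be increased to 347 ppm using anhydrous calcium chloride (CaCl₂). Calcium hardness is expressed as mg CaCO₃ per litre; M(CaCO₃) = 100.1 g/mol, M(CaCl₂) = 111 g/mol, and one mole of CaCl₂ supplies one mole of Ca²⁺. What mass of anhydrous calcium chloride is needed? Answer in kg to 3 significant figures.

(a) Volume: 126,000 US gal × 3.785 L/gal = 476,910 L.
(a) Available chlorine delivered: 3620 g × 0.586 = 2121 g as Cl₂.
(a) Concentration rise: 2121 g / 476,910 L = 4.448 mg/L = 4.45 ppm.

(b) Volume: 284 m³ = 284,000 L.
(b) Hardness to add: (347 − 191) = 156 mg/L as CaCO₃ × 284,000 L = 44,300 g as CaCO₃.
(b) Moles of Ca²⁺ (1 mol Ca²⁺ ≡ 1 mol CaCO₃): 44,300 / 100.1 g/mol = 442.6 mol.
(b) Mass of CaCl₂: 442.6 × 111 = 49,130 g.

(a) 4.45 ppm; (b) 49.1 kg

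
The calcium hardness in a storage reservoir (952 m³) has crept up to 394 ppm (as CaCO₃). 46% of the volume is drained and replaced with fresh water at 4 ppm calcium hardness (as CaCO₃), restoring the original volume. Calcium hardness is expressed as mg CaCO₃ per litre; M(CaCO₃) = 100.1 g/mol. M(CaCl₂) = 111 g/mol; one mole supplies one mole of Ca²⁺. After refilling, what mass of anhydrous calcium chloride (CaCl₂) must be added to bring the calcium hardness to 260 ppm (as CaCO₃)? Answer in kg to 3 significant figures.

Volume: 952 m³ = 952,000 L.
After draining 46% and refilling: 394 × 0.54 + 4 × 0.46 = 214.6 ppm.
Deficit to target: 260 − 214.6 = 45.4 mg/L.
As CaCO₃: 45.4 mg/L × 952,000 L = 43,220 g; ÷ 100.1 = 431.8 mol Ca²⁺.
Mass: 431.8 × 111 = 47,930 g.

47.9 kg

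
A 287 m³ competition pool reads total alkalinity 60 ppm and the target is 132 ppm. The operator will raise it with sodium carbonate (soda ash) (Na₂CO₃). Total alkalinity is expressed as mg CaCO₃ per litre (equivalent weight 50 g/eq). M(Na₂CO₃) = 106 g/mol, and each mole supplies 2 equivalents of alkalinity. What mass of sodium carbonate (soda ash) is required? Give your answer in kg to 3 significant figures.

21.9 kg

Volume: 287 m³ = 287,000 L.
Alkalinity to add: (132 − 60) = 72 mg/L as CaCO₃ × 287,000 L = 20,660 g as CaCO₃.
Equivalents: 20,660 g ÷ 50 g/eq = 413.3 eq.
Each mole of Na₂CO₃ supplies 2 eq, so 413.3 / 2 = 206.6 mol.
Mass: 206.6 mol × 106 g/mol = 21,900 g.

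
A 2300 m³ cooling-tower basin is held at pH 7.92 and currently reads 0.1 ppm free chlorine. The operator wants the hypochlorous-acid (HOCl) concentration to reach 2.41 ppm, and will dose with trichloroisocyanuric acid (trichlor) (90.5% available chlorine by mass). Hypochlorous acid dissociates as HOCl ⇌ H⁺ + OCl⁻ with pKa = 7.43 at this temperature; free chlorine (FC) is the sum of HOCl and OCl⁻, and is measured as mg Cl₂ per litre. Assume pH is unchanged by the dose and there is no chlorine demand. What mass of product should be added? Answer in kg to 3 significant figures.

Volume: 2300 m³ = 2,300,000 L.
[OCl⁻]/[HOCl] = 10^(pH − pKa) = 10^(7.92 − 7.43) = 3.09; fraction as HOCl = 1/(1 + 3.09) = 0.2445.
Free chlorine required for 2.41 ppm HOCl: 2.41 / 0.2445 = 9.858 ppm.
FC to add: 9.858 − 0.1 = 9.758 mg/L as Cl₂.
Cl₂ equivalent: 9.758 mg/L × 2,300,000 L = 22,440 g.
Product at 90.5% available Cl: 22,440 / 0.905 = 24,800 g.

24.8 kg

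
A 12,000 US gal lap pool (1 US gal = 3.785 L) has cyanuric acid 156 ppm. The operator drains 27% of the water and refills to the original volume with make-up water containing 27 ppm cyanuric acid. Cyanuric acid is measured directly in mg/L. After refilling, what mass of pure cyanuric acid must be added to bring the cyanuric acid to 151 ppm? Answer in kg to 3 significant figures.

1.35 kg

Volume: 12,000 US gal × 3.785 L/gal = 45,420 L.
After draining 27% and refilling: 156 × 0.73 + 27 × 0.27 = 121.17 ppm.
Deficit to target: 151 − 121.17 = 29.83 mg/L.
Mass: 29.83 mg/L × 45,420 L = 1355 g cyanuric acid.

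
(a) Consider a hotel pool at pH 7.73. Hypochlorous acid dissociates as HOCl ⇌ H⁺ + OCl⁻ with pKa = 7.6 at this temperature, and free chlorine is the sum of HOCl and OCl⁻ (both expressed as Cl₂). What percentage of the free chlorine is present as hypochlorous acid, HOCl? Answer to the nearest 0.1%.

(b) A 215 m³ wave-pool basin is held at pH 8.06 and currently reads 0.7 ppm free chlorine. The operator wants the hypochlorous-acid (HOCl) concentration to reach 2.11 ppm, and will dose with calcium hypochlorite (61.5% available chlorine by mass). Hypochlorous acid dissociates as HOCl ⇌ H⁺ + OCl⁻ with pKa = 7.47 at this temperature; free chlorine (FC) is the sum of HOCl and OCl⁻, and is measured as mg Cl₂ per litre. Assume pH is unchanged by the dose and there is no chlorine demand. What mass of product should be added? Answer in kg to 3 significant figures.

(a) [OCl⁻]/[HOCl] = 10^(pH − pKa) = 10^(7.73 − 7.6) = 10^0.13 = 1.349.
(a) Fraction as HOCl = 1 / (1 + 1.349) = 0.4257.

(b) Volume: 215 m³ = 215,000 L.
(b) [OCl⁻]/[HOCl] = 10^(pH − pKa) = 10^(8.06 − 7.47) = 3.89; fraction as HOCl = 1/(1 + 3.89) = 0.2045.
(b) Free chlorine required for 2.11 ppm HOCl: 2.11 / 0.2045 = 10.32 ppm.
(b) FC to add: 10.32 − 0.7 = 9.619 mg/L as Cl₂.
(b) Cl₂ equivalent: 9.619 mg/L × 215,000 L = 2068 g.
(b) Product at 61.5% available Cl: 2068 / 0.615 = 3363 g.

(a) 42.6%; (b) 3.36 kg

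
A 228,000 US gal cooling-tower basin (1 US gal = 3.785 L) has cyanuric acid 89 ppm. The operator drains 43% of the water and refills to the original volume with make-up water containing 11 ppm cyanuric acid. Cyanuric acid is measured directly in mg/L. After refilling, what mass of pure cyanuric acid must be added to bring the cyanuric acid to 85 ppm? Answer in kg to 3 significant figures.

Volume: 228,000 US gal × 3.785 L/gal = 862,980 L.
After draining 43% and refilling: 89 × 0.57 + 11 × 0.43 = 55.46 ppm.
Deficit to target: 85 − 55.46 = 29.54 mg/L.
Mass: 29.54 mg/L × 862,980 L = 25,490 g cyanuric acid.

25.5 kg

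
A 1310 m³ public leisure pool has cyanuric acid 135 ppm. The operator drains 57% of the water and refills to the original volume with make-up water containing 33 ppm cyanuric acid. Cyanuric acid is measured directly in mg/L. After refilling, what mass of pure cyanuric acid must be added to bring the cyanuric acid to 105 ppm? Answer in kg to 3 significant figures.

Volume: 1310 m³ = 1,310,000 L.
After draining 57% and refilling: 135 × 0.43 + 33 × 0.57 = 76.86 ppm.
Deficit to target: 105 − 76.86 = 28.14 mg/L.
Mass: 28.14 mg/L × 1,310,000 L = 36,860 g cyanuric acid.

36.9 kg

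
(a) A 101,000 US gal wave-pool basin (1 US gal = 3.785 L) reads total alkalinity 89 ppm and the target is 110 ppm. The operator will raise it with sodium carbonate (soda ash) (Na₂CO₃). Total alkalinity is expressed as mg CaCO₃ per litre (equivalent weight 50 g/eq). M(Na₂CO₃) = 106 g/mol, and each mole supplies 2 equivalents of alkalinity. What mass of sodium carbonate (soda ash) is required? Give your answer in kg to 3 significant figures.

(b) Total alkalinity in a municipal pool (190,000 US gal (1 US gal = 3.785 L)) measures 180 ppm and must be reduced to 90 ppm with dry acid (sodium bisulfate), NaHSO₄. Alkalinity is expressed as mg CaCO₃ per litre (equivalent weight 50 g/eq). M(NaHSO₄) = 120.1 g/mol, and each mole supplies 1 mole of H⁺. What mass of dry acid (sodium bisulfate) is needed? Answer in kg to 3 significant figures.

(a) 8.51 kg; (b) 155 kg

(a) Volume: 101,000 US gal × 3.785 L/gal = 382,285 L.
(a) Alkalinity to add: (110 − 89) = 21 mg/L as CaCO₃ × 382,285 L = 8028 g as CaCO₃.
(a) Equivalents: 8028 g ÷ 50 g/eq = 160.6 eq.
(a) Each mole of Na₂CO₃ supplies 2 eq, so 160.6 / 2 = 80.28 mol.
(a) Mass: 80.28 mol × 106 g/mol = 8510 g.

(b) Volume: 190,000 US gal × 3.785 L/gal = 719,150 L.
(b) Alkalinity to neutralize: (180 − 90) = 90 mg/L as CaCO₃ × 719,150 L = 64,720 g as CaCO₃.
(b) Equivalents of H⁺ required: 64,720 ÷ 50 g/eq = 1294 eq = 1294 mol NaHSO₄.
(b) Mass of NaHSO₄: 1294 × 120.1 = 155,500 g.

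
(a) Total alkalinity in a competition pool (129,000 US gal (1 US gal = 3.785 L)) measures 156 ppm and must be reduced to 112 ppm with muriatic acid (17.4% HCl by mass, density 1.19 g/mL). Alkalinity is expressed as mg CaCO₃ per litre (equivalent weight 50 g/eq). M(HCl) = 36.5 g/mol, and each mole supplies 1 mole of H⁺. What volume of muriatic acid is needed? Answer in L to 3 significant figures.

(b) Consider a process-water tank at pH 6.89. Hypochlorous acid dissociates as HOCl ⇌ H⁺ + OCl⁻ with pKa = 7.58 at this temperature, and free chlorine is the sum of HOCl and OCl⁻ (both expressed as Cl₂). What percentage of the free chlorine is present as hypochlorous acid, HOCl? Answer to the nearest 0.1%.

(a) 75.7 L; (b) 83.0%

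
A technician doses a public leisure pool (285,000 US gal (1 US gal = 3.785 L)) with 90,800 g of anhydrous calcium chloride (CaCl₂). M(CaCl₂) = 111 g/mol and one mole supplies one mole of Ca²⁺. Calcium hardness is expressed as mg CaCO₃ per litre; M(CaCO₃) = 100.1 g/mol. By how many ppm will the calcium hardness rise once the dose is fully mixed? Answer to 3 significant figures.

75.9 ppm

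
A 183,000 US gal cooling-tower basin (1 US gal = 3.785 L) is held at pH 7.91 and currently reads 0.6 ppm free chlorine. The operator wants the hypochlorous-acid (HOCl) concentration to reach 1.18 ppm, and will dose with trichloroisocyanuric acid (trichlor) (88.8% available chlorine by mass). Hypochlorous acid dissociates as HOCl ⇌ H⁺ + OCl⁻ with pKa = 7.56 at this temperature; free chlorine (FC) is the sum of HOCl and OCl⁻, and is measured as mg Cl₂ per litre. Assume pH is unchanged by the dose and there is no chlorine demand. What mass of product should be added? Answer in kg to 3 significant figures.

Volume: 183,000 US gal × 3.785 L/gal = 692,655 L.
[OCl⁻]/[HOCl] = 10^(pH − pKa) = 10^(7.91 − 7.56) = 2.239; fraction as HOCl = 1/(1 + 2.239) = 0.3088.
Free chlorine required for 1.18 ppm HOCl: 1.18 / 0.3088 = 3.822 ppm.
FC to add: 3.822 − 0.6 = 3.222 mg/L as Cl₂.
Cl₂ equivalent: 3.222 mg/L × 692,655 L = 2232 g.
Product at 88.8% available Cl: 2232 / 0.888 = 2513 g.

2.51 kg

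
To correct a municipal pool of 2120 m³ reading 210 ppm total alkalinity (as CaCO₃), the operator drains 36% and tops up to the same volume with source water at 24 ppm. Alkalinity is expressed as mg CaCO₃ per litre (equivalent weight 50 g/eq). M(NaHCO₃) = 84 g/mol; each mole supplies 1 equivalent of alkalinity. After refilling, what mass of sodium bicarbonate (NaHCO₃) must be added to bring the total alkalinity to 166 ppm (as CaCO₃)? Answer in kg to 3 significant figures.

Volume: 2120 m³ = 2,120,000 L.
After draining 36% and refilling: 210 × 0.64 + 24 × 0.36 = 143.04 ppm.
Deficit to target: 166 − 143.04 = 22.96 mg/L.
As CaCO₃: 22.96 mg/L × 2,120,000 L = 48,680 g; ÷ 50 g/eq ÷ 1 = 973.5 mol NaHCO₃.
Mass: 973.5 × 84 = 81,770 g.

81.8 kg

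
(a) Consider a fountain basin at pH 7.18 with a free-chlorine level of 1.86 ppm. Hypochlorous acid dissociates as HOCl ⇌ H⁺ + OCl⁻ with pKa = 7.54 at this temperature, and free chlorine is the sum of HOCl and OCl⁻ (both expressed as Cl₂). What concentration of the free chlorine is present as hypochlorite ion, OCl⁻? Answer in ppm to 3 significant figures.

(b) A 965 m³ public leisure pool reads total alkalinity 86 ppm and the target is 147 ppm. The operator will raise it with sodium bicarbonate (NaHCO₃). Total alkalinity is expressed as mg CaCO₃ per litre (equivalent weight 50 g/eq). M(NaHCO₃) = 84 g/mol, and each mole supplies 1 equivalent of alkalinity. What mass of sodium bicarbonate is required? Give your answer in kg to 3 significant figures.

(a) [OCl⁻]/[HOCl] = 10^(pH − pKa) = 10^(7.18 − 7.54) = 10^-0.36 = 0.4365.
(a) Fraction as HOCl = 1 / (1 + 0.4365) = 0.6961.
(a) OCl⁻ = (1 − 0.6961) × 1.86 ppm = 0.5652 ppm.

(b) Volume: 965 m³ = 965,000 L.
(b) Alkalinity to add: (147 − 86) = 61 mg/L as CaCO₃ × 965,000 L = 58,860 g as CaCO₃.
(b) Equivalents: 58,860 g ÷ 50 g/eq = 1177 eq.
(b) NaHCO₃ supplies 1 eq per mole → 1177 mol.
(b) Mass: 1177 mol × 84 g/mol = 98,890 g.

(a) 0.565 ppm; (b) 98.9 kg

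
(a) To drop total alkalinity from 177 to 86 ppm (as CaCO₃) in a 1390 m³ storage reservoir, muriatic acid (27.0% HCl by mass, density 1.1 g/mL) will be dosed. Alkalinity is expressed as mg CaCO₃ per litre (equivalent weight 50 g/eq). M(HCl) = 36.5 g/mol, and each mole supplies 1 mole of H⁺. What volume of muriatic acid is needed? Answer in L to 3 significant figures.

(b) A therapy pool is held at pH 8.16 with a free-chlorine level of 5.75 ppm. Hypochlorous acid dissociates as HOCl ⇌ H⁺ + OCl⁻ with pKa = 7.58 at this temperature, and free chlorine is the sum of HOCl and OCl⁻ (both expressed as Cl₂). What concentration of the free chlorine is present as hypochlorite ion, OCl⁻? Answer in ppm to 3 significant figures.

(a) 311 L; (b) 4.55 ppm

(a) Volume: 1390 m³ = 1,390,000 L.
(a) Alkalinity to neutralize: (177 − 86) = 91 mg/L as CaCO₃ × 1,390,000 L = 126,500 g as CaCO₃.
(a) Equivalents of H⁺ required: 126,500 ÷ 50 g/eq = 2530 eq = 2530 mol HCl.
(a) Mass of HCl: 2530 × 36.5 = 92,340 g.
(a) Mass of 27.0% solution: 92,340 / 0.27 = 342,000 g.
(a) Volume: 342,000 g ÷ 1.1 g/mL = 310,900 mL.

(b) [OCl⁻]/[HOCl] = 10^(pH − pKa) = 10^(8.16 − 7.58) = 10^0.58 = 3.802.
(b) Fraction as HOCl = 1 / (1 + 3.802) = 0.2083.
(b) OCl⁻ = (1 − 0.2083) × 5.75 ppm = 4.553 ppm.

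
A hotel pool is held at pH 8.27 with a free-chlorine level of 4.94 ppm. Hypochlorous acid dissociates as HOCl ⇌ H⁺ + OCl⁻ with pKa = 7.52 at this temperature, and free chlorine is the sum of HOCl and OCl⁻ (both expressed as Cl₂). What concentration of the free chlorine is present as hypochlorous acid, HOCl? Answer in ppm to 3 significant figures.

0.746 ppm

[OCl⁻]/[HOCl] = 10^(pH − pKa) = 10^(8.27 − 7.52) = 10^0.75 = 5.623.
Fraction as HOCl = 1 / (1 + 5.623) = 0.151.
HOCl = 0.151 × 4.94 ppm = 0.7458 ppm.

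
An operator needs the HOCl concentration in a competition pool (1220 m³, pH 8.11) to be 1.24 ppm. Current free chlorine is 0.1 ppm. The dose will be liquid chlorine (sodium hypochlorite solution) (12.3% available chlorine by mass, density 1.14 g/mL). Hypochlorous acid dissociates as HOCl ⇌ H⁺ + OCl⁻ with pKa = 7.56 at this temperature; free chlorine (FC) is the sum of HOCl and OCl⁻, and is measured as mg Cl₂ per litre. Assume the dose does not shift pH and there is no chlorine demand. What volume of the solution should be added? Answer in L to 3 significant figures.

48.2 L

Volume: 1220 m³ = 1,220,000 L.
[OCl⁻]/[HOCl] = 10^(pH − pKa) = 10^(8.11 − 7.56) = 3.548; fraction as HOCl = 1/(1 + 3.548) = 0.2199.
Free chlorine required for 1.24 ppm HOCl: 1.24 / 0.2199 = 5.64 ppm.
FC to add: 5.64 − 0.1 = 5.54 mg/L as Cl₂.
Cl₂ equivalent: 5.54 mg/L × 1,220,000 L = 6758 g.
Product at 12.3% available Cl: 6758 / 0.123 = 54,950 g.
Volume: 54,950 g ÷ 1.14 g/mL = 48,200 mL.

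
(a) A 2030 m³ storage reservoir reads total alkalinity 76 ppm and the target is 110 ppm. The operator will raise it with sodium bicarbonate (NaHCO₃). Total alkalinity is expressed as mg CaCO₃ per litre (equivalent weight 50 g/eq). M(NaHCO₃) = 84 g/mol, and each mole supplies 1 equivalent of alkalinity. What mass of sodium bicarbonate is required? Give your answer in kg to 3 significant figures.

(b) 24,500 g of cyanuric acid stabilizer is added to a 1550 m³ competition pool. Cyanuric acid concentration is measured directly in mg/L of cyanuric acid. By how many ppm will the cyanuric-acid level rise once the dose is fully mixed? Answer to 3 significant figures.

(a) 116 kg; (b) 15.8 ppm

(a) Volume: 2030 m³ = 2,030,000 L.
(a) Alkalinity to add: (110 − 76) = 34 mg/L as CaCO₃ × 2,030,000 L = 69,020 g as CaCO₃.
(a) Equivalents: 69,020 g ÷ 50 g/eq = 1380 eq.
(a) NaHCO₃ supplies 1 eq per mole → 1380 mol.
(a) Mass: 1380 mol × 84 g/mol = 116,000 g.

(b) Volume: 1550 m³ = 1,550,000 L.
(b) Rise: 24,500 g / 1,550,000 L × 1000 = 15.81 mg/L.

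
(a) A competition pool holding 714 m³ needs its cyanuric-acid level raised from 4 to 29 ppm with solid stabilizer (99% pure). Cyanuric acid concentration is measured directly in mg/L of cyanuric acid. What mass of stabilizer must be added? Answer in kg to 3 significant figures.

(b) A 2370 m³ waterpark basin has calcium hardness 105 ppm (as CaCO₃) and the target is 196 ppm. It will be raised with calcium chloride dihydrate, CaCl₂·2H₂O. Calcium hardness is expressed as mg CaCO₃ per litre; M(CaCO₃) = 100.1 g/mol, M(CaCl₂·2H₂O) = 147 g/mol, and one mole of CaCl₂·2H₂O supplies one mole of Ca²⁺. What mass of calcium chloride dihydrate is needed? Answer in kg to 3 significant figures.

(a) 18.0 kg; (b) 317 kg

(a) Volume: 714 m³ = 714,000 L.
(a) CYA to add: (29 − 4) = 25 mg/L × 714,000 L = 17,850 g cyanuric acid.
(a) At 99% purity: 17,850 / 0.99 = 18,030 g product.

(b) Volume: 2370 m³ = 2,370,000 L.
(b) Hardness to add: (196 − 105) = 91 mg/L as CaCO₃ × 2,370,000 L = 215,700 g as CaCO₃.
(b) Moles of Ca²⁺ (1 mol Ca²⁺ ≡ 1 mol CaCO₃): 215,700 / 100.1 g/mol = 2155 mol.
(b) Mass of CaCl₂·2H₂O: 2155 × 147 = 316,700 g.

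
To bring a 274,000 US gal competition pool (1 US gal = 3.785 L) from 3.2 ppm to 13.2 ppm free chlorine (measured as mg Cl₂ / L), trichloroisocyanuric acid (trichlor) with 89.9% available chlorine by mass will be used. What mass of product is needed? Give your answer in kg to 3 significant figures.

11.5 kg

Volume: 274,000 US gal × 3.785 L/gal = 1,037,090 L.
Chlorine deficit: 13.2 − 3.2 = 10 ppm = 10 mg/L as Cl₂.
Cl₂ equivalent needed: 10 mg/L × 1,037,090 L = 10,370,000 mg = 10,370 g.
Product at 89.9% available chlorine: 10,370 / 0.899 = 11,540 g.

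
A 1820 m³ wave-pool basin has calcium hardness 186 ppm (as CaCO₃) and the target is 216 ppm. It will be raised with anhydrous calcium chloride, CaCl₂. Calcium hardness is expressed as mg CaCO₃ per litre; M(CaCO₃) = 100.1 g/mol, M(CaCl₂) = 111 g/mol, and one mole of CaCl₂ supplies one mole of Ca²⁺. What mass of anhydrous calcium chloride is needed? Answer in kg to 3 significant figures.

60.5 kg

Volume: 1820 m³ = 1,820,000 L.
Hardness to add: (216 − 186) = 30 mg/L as CaCO₃ × 1,820,000 L = 54,600 g as CaCO₃.
Moles of Ca²⁺ (1 mol Ca²⁺ ≡ 1 mol CaCO₃): 54,600 / 100.1 g/mol = 545.5 mol.
Mass of CaCl₂: 545.5 × 111 = 60,550 g.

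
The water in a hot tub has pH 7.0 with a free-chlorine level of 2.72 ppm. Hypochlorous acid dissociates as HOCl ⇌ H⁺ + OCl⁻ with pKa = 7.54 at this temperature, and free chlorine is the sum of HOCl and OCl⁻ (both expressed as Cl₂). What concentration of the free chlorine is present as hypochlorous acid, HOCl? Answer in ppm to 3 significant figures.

[OCl⁻]/[HOCl] = 10^(pH − pKa) = 10^(7.0 − 7.54) = 10^-0.54 = 0.2884.
Fraction as HOCl = 1 / (1 + 0.2884) = 0.7762.
HOCl = 0.7762 × 2.72 ppm = 2.111 ppm.

2.11 ppm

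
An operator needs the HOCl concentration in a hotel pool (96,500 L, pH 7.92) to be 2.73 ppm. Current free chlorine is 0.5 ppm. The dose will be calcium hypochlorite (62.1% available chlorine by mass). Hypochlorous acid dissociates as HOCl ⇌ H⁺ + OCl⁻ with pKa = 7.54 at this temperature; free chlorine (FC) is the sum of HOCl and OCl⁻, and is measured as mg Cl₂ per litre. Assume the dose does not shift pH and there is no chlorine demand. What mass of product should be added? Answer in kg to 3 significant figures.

[OCl⁻]/[HOCl] = 10^(pH − pKa) = 10^(7.92 − 7.54) = 2.399; fraction as HOCl = 1/(1 + 2.399) = 0.2942.
Free chlorine required for 2.73 ppm HOCl: 2.73 / 0.2942 = 9.279 ppm.
FC to add: 9.279 − 0.5 = 8.779 mg/L as Cl₂.
Cl₂ equivalent: 8.779 mg/L × 96,500 L = 847.2 g.
Product at 62.1% available Cl: 847.2 / 0.621 = 1364 g.

1.36 kg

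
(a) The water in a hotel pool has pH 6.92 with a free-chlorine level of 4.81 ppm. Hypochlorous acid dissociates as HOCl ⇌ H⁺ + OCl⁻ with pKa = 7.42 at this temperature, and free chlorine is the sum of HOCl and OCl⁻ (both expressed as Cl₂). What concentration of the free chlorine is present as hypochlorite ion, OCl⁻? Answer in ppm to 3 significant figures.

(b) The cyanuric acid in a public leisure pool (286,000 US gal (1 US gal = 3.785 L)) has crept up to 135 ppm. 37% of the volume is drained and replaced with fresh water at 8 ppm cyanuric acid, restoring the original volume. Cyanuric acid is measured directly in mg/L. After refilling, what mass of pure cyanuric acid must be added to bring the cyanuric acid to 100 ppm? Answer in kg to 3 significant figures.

(a) 1.16 ppm; (b) 13.0 kg

(a) [OCl⁻]/[HOCl] = 10^(pH − pKa) = 10^(6.92 − 7.42) = 10^-0.50 = 0.3162.
(a) Fraction as HOCl = 1 / (1 + 0.3162) = 0.7597.
(a) OCl⁻ = (1 − 0.7597) × 4.81 ppm = 1.156 ppm.

(b) Volume: 286,000 US gal × 3.785 L/gal = 1,082,510 L.
(b) After draining 37% and refilling: 135 × 0.63 + 8 × 0.37 = 88.01 ppm.
(b) Deficit to target: 100 − 88.01 = 11.99 mg/L.
(b) Mass: 11.99 mg/L × 1,082,510 L = 12,980 g cyanuric acid.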